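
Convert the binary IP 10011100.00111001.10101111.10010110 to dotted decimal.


10011100 = 156
00111001 = 57
10101111 = 175
10010110 = 150
IP: 156.57.175.150


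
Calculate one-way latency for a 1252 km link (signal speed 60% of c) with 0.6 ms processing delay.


Speed = 0.6 * 3e5 km/s = 180000 km/s
Propagation delay = 1252 / 180000 = 0.007 s = 6.9556 ms
Processing delay = 0.6 ms
Total one-way latency = 7.5556 ms


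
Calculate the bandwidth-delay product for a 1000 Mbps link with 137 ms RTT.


BDP = bandwidth * RTT
= 1000 Mbps * 137 ms
= 1000 * 1e6 * 137 / 1000 bits
= 137000000 bits
= 17125000 bytes
= 16723.6328 KB
BDP = 137000000 bits (17125000 bytes)


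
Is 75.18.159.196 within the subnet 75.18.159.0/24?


Subnet network: 75.18.159.0
Test IP AND mask: 75.18.159.0
Yes, 75.18.159.196 is in 75.18.159.0/24


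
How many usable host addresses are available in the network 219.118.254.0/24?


Host bits = 32 - 24 = 8
Total addresses = 2^8 = 256
Usable = total - 2 (network and broadcast)
Usable hosts: 254


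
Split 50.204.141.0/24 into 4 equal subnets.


New prefix = 24 + 2 = 26
Each subnet has 64 addresses
  50.204.141.0/26
  50.204.141.64/26
  50.204.141.128/26
  50.204.141.192/26
Subnets: 50.204.141.0/26, 50.204.141.64/26, 50.204.141.128/26, 50.204.141.192/26


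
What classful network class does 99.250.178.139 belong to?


First octet: 99
Binary: 01100011
0xxxxxxx -> Class A (1-126)
Class A, default mask 255.0.0.0 (/8)


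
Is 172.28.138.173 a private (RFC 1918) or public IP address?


RFC 1918 private ranges:
  10.0.0.0/8 (10.0.0.0 - 10.255.255.255)
  172.16.0.0/12 (172.16.0.0 - 172.31.255.255)
  192.168.0.0/16 (192.168.0.0 - 192.168.255.255)
Private (in 172.16.0.0/12)


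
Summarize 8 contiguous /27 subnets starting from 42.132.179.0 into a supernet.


Original prefix: /27
Number of subnets: 8 = 2^3
New prefix = 27 - 3 = 24
Supernet: 42.132.179.0/24


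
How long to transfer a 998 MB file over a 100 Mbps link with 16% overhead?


Effective throughput = 100 * (1 - 16/100) = 84 Mbps
File size in Mb = 998 * 8 = 7984 Mb
Time = 7984 / 84
Time = 95.0476 seconds


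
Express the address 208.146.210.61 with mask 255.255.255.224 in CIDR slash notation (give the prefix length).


Binary: 11111111.11111111.11111111.11100000
Count leading 1s
Prefix: /27


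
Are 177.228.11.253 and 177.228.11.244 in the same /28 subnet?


Mask: 255.255.255.240
177.228.11.253 AND mask = 177.228.11.240
177.228.11.244 AND mask = 177.228.11.240
Yes, same subnet (177.228.11.240)


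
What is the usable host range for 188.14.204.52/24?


Network: 188.14.204.0
Broadcast: 188.14.204.255
First usable = network + 1
Last usable = broadcast - 1
Range: 188.14.204.1 to 188.14.204.254


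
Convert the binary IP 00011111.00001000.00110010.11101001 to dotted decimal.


00011111 = 31
00001000 = 8
00110010 = 50
11101001 = 233
IP: 31.8.50.233


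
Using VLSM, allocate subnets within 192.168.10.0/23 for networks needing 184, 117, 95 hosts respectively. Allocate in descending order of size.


184 hosts -> /24 (254 usable): 192.168.10.0/24
117 hosts -> /25 (126 usable): 192.168.11.0/25
95 hosts -> /25 (126 usable): 192.168.11.128/25
Allocation: 192.168.10.0/24 (184 hosts, 254 usable); 192.168.11.0/25 (117 hosts, 126 usable); 192.168.11.128/25 (95 hosts, 126 usable)


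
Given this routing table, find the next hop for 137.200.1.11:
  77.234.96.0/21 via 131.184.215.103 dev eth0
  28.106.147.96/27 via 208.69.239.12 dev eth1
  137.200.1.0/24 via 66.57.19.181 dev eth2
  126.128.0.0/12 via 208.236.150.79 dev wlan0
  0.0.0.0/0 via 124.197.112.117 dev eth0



Longest prefix match for 137.200.1.11:
  /21 77.234.96.0: no
  /27 28.106.147.96: no
  /24 137.200.1.0: MATCH
  /12 126.128.0.0: no
  /0 0.0.0.0: MATCH
Selected: next-hop 66.57.19.181 via eth2 (matched /24)


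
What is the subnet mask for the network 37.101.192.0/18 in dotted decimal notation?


/18 means 18 network bits, 14 host bits
Binary: 11111111111111111100000000000000
Mask: 255.255.192.0


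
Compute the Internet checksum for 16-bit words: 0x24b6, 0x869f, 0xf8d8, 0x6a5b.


Sum all words (with carry folding):
+ 0x24b6 = 0x24b6
+ 0x869f = 0xab55
+ 0xf8d8 = 0xa42e
+ 0x6a5b = 0x0e8a
One's complement: ~0x0e8a
Checksum = 0xf175


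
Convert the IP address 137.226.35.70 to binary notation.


137 = 10001001
226 = 11100010
35 = 00100011
70 = 01000110
Binary: 10001001.11100010.00100011.01000110


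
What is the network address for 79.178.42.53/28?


IP:   01001111.10110010.00101010.00110101
Mask: 11111111.11111111.11111111.11110000
AND operation:
Net:  01001111.10110010.00101010.00110000
Network: 79.178.42.48/28


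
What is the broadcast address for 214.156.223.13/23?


Network: 214.156.222.0/23
Host bits = 9
Set all host bits to 1:
Broadcast: 214.156.223.255


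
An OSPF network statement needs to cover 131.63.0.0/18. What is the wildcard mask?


Subnet mask: 255.255.192.0
Wildcard = 255.255.255.255 - subnet mask
255 - 255 = 0
255 - 255 = 0
255 - 192 = 63
255 - 0 = 255
Wildcard: 0.0.63.255


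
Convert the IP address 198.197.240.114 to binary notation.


198 = 11000110
197 = 11000101
240 = 11110000
114 = 01110010
Binary: 11000110.11000101.11110000.01110010


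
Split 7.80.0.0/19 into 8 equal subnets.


New prefix = 19 + 3 = 22
Each subnet has 1024 addresses
  7.80.0.0/22
  7.80.4.0/22
  7.80.8.0/22
  7.80.12.0/22
  7.80.16.0/22
  7.80.20.0/22
  7.80.24.0/22
  7.80.28.0/22
Subnets: 7.80.0.0/22, 7.80.4.0/22, 7.80.8.0/22, 7.80.12.0/22, 7.80.16.0/22, 7.80.20.0/22, 7.80.24.0/22, 7.80.28.0/22


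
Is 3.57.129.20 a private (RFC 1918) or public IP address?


RFC 1918 private ranges:
  10.0.0.0/8 (10.0.0.0 - 10.255.255.255)
  172.16.0.0/12 (172.16.0.0 - 172.31.255.255)
  192.168.0.0/16 (192.168.0.0 - 192.168.255.255)
Public (not in any RFC 1918 range)


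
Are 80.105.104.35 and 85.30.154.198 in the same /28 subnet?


Mask: 255.255.255.240
80.105.104.35 AND mask = 80.105.104.32
85.30.154.198 AND mask = 85.30.154.192
No, different subnets (80.105.104.32 vs 85.30.154.192)


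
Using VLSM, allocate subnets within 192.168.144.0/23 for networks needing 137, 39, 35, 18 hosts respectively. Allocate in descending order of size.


137 hosts -> /24 (254 usable): 192.168.144.0/24
39 hosts -> /26 (62 usable): 192.168.145.0/26
35 hosts -> /26 (62 usable): 192.168.145.64/26
18 hosts -> /27 (30 usable): 192.168.145.128/27
Allocation: 192.168.144.0/24 (137 hosts, 254 usable); 192.168.145.0/26 (39 hosts, 62 usable); 192.168.145.64/26 (35 hosts, 62 usable); 192.168.145.128/27 (18 hosts, 30 usable)


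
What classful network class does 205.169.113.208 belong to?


First octet: 205
Binary: 11001101
110xxxxx -> Class C (192-223)
Class C, default mask 255.255.255.0 (/24)


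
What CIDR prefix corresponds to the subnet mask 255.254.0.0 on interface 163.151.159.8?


Binary: 11111111.11111110.00000000.00000000
Count leading 1s
Prefix: /15


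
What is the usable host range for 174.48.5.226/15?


Network: 174.48.0.0
Broadcast: 174.49.255.255
First usable = network + 1
Last usable = broadcast - 1
Range: 174.48.0.1 to 174.49.255.254


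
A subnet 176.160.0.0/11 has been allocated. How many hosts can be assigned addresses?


Host bits = 32 - 11 = 21
Total addresses = 2^21 = 2097152
Usable = total - 2 (network and broadcast)
Usable hosts: 2097150


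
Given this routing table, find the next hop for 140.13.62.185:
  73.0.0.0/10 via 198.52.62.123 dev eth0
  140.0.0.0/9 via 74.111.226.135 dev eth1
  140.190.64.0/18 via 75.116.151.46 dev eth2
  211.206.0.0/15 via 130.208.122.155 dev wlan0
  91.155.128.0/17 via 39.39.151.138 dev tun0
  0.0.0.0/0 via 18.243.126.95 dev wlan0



Longest prefix match for 140.13.62.185:
  /10 73.0.0.0: no
  /9 140.0.0.0: MATCH
  /18 140.190.64.0: no
  /15 211.206.0.0: no
  /17 91.155.128.0: no
  /0 0.0.0.0: MATCH
Selected: next-hop 74.111.226.135 via eth1 (matched /9)


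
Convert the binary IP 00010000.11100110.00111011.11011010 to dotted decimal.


00010000 = 16
11100110 = 230
00111011 = 59
11011010 = 218
IP: 16.230.59.218


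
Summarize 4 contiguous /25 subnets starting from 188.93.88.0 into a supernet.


Original prefix: /25
Number of subnets: 4 = 2^2
New prefix = 25 - 2 = 23
Supernet: 188.93.88.0/23


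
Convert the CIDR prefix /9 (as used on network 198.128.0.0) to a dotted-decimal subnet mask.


/9 means 9 network bits, 23 host bits
Binary: 11111111100000000000000000000000
Mask: 255.128.0.0


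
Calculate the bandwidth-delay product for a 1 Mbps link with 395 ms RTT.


BDP = bandwidth * RTT
= 1 Mbps * 395 ms
= 1 * 1e6 * 395 / 1000 bits
= 395000 bits
= 49375 bytes
= 48.2178 KB
BDP = 395000 bits (49375 bytes)


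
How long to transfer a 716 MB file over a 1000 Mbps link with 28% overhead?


Effective throughput = 1000 * (1 - 28/100) = 720 Mbps
File size in Mb = 716 * 8 = 5728 Mb
Time = 5728 / 720
Time = 7.9556 seconds


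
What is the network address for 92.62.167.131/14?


IP:   01011100.00111110.10100111.10000011
Mask: 11111111.11111100.00000000.00000000
AND operation:
Net:  01011100.00111100.00000000.00000000
Network: 92.60.0.0/14


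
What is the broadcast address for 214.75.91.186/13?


Network: 214.72.0.0/13
Host bits = 19
Set all host bits to 1:
Broadcast: 214.79.255.255


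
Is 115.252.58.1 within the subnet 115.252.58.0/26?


Subnet network: 115.252.58.0
Test IP AND mask: 115.252.58.0
Yes, 115.252.58.1 is in 115.252.58.0/26


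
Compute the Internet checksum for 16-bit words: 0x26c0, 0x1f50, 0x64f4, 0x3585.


Sum all words (with carry folding):
+ 0x26c0 = 0x26c0
+ 0x1f50 = 0x4610
+ 0x64f4 = 0xab04
+ 0x3585 = 0xe089
One's complement: ~0xe089
Checksum = 0x1f76


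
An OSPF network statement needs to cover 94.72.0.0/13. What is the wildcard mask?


Subnet mask: 255.248.0.0
Wildcard = 255.255.255.255 - subnet mask
255 - 255 = 0
255 - 248 = 7
255 - 0 = 255
255 - 0 = 255
Wildcard: 0.7.255.255


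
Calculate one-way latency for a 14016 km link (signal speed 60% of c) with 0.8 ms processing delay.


Speed = 0.6 * 3e5 km/s = 180000 km/s
Propagation delay = 14016 / 180000 = 0.0779 s = 77.8667 ms
Processing delay = 0.8 ms
Total one-way latency = 78.6667 ms


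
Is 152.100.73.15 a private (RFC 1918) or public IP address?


RFC 1918 private ranges:
  10.0.0.0/8 (10.0.0.0 - 10.255.255.255)
  172.16.0.0/12 (172.16.0.0 - 172.31.255.255)
  192.168.0.0/16 (192.168.0.0 - 192.168.255.255)
Public (not in any RFC 1918 range)


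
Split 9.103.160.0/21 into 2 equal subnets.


New prefix = 21 + 1 = 22
Each subnet has 1024 addresses
  9.103.160.0/22
  9.103.164.0/22
Subnets: 9.103.160.0/22, 9.103.164.0/22


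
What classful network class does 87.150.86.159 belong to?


First octet: 87
Binary: 01010111
0xxxxxxx -> Class A (1-126)
Class A, default mask 255.0.0.0 (/8)


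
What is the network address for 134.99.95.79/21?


IP:   10000110.01100011.01011111.01001111
Mask: 11111111.11111111.11111000.00000000
AND operation:
Net:  10000110.01100011.01011000.00000000
Network: 134.99.88.0/21


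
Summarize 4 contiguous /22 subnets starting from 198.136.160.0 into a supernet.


Original prefix: /22
Number of subnets: 4 = 2^2
New prefix = 22 - 2 = 20
Supernet: 198.136.160.0/20


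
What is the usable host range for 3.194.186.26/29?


Network: 3.194.186.24
Broadcast: 3.194.186.31
First usable = network + 1
Last usable = broadcast - 1
Range: 3.194.186.25 to 3.194.186.30


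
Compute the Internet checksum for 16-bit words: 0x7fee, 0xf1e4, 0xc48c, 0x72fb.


Sum all words (with carry folding):
+ 0x7fee = 0x7fee
+ 0xf1e4 = 0x71d3
+ 0xc48c = 0x3660
+ 0x72fb = 0xa95b
One's complement: ~0xa95b
Checksum = 0x56a4


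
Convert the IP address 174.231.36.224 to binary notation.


174 = 10101110
231 = 11100111
36 = 00100100
224 = 11100000
Binary: 10101110.11100111.00100100.11100000


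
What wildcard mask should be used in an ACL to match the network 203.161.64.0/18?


Subnet mask: 255.255.192.0
Wildcard = 255.255.255.255 - subnet mask
255 - 255 = 0
255 - 255 = 0
255 - 192 = 63
255 - 0 = 255
Wildcard: 0.0.63.255


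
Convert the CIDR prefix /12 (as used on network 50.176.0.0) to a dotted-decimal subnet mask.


/12 means 12 network bits, 20 host bits
Binary: 11111111111100000000000000000000
Mask: 255.240.0.0


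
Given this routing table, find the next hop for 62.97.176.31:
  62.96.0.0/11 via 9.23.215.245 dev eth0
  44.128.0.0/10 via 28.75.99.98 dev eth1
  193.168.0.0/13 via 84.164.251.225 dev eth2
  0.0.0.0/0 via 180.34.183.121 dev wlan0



Longest prefix match for 62.97.176.31:
  /11 62.96.0.0: MATCH
  /10 44.128.0.0: no
  /13 193.168.0.0: no
  /0 0.0.0.0: MATCH
Selected: next-hop 9.23.215.245 via eth0 (matched /11)


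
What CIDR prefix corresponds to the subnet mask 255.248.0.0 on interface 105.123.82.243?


Binary: 11111111.11111000.00000000.00000000
Count leading 1s
Prefix: /13


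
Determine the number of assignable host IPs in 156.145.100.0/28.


Host bits = 32 - 28 = 4
Total addresses = 2^4 = 16
Usable = total - 2 (network and broadcast)
Usable hosts: 14


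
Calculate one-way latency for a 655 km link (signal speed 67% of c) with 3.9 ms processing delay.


Speed = 0.67 * 3e5 km/s = 201000 km/s
Propagation delay = 655 / 201000 = 0.0033 s = 3.2587 ms
Processing delay = 3.9 ms
Total one-way latency = 7.1587 ms


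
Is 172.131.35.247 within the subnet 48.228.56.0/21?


Subnet network: 48.228.56.0
Test IP AND mask: 172.131.32.0
No, 172.131.35.247 is not in 48.228.56.0/21


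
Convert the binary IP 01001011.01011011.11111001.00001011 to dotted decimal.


01001011 = 75
01011011 = 91
11111001 = 249
00001011 = 11
IP: 75.91.249.11


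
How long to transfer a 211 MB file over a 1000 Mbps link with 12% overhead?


Effective throughput = 1000 * (1 - 12/100) = 880 Mbps
File size in Mb = 211 * 8 = 1688 Mb
Time = 1688 / 880
Time = 1.9182 seconds


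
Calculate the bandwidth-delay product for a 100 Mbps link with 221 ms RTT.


BDP = bandwidth * RTT
= 100 Mbps * 221 ms
= 100 * 1e6 * 221 / 1000 bits
= 22100000 bits
= 2762500 bytes
= 2697.7539 KB
BDP = 22100000 bits (2762500 bytes)


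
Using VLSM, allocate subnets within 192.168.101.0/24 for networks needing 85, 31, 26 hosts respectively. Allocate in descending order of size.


85 hosts -> /25 (126 usable): 192.168.101.0/25
31 hosts -> /26 (62 usable): 192.168.101.128/26
26 hosts -> /27 (30 usable): 192.168.101.192/27
Allocation: 192.168.101.0/25 (85 hosts, 126 usable); 192.168.101.128/26 (31 hosts, 62 usable); 192.168.101.192/27 (26 hosts, 30 usable)


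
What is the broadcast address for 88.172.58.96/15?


Network: 88.172.0.0/15
Host bits = 17
Set all host bits to 1:
Broadcast: 88.173.255.255


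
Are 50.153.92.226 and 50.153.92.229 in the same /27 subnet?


Mask: 255.255.255.224
50.153.92.226 AND mask = 50.153.92.224
50.153.92.229 AND mask = 50.153.92.224
Yes, same subnet (50.153.92.224)


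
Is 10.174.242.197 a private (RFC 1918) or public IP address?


RFC 1918 private ranges:
  10.0.0.0/8 (10.0.0.0 - 10.255.255.255)
  172.16.0.0/12 (172.16.0.0 - 172.31.255.255)
  192.168.0.0/16 (192.168.0.0 - 192.168.255.255)
Private (in 10.0.0.0/8)


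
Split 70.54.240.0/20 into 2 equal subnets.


New prefix = 20 + 1 = 21
Each subnet has 2048 addresses
  70.54.240.0/21
  70.54.248.0/21
Subnets: 70.54.240.0/21, 70.54.248.0/21


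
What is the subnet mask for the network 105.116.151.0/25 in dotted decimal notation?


/25 means 25 network bits, 7 host bits
Binary: 11111111111111111111111110000000
Mask: 255.255.255.128


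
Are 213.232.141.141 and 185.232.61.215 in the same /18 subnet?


Mask: 255.255.192.0
213.232.141.141 AND mask = 213.232.128.0
185.232.61.215 AND mask = 185.232.0.0
No, different subnets (213.232.128.0 vs 185.232.0.0)


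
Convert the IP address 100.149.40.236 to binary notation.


100 = 01100100
149 = 10010101
40 = 00101000
236 = 11101100
Binary: 01100100.10010101.00101000.11101100


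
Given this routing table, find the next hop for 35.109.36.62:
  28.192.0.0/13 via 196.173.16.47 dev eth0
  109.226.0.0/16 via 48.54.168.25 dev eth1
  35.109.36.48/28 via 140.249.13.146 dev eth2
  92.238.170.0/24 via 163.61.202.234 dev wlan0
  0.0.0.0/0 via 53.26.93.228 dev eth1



Longest prefix match for 35.109.36.62:
  /13 28.192.0.0: no
  /16 109.226.0.0: no
  /28 35.109.36.48: MATCH
  /24 92.238.170.0: no
  /0 0.0.0.0: MATCH
Selected: next-hop 140.249.13.146 via eth2 (matched /28)


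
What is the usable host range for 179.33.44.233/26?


Network: 179.33.44.192
Broadcast: 179.33.44.255
First usable = network + 1
Last usable = broadcast - 1
Range: 179.33.44.193 to 179.33.44.254


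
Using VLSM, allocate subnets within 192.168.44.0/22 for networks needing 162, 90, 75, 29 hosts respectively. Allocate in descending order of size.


162 hosts -> /24 (254 usable): 192.168.44.0/24
90 hosts -> /25 (126 usable): 192.168.45.0/25
75 hosts -> /25 (126 usable): 192.168.45.128/25
29 hosts -> /27 (30 usable): 192.168.46.0/27
Allocation: 192.168.44.0/24 (162 hosts, 254 usable); 192.168.45.0/25 (90 hosts, 126 usable); 192.168.45.128/25 (75 hosts, 126 usable); 192.168.46.0/27 (29 hosts, 30 usable)


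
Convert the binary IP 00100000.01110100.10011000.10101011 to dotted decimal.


00100000 = 32
01110100 = 116
10011000 = 152
10101011 = 171
IP: 32.116.152.171


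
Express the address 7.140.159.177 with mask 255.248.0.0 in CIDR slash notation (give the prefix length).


Binary: 11111111.11111000.00000000.00000000
Count leading 1s
Prefix: /13


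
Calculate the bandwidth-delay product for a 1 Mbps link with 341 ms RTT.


BDP = bandwidth * RTT
= 1 Mbps * 341 ms
= 1 * 1e6 * 341 / 1000 bits
= 341000 bits
= 42625 bytes
= 41.626 KB
BDP = 341000 bits (42625 bytes)


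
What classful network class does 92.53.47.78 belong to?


First octet: 92
Binary: 01011100
0xxxxxxx -> Class A (1-126)
Class A, default mask 255.0.0.0 (/8)


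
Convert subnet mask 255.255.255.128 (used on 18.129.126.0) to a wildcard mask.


Subnet mask: 255.255.255.128
Wildcard = 255.255.255.255 - subnet mask
255 - 255 = 0
255 - 255 = 0
255 - 255 = 0
255 - 128 = 127
Wildcard: 0.0.0.127


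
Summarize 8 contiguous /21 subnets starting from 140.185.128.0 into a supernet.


Original prefix: /21
Number of subnets: 8 = 2^3
New prefix = 21 - 3 = 18
Supernet: 140.185.128.0/18


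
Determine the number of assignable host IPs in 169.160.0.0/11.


Host bits = 32 - 11 = 21
Total addresses = 2^21 = 2097152
Usable = total - 2 (network and broadcast)
Usable hosts: 2097150


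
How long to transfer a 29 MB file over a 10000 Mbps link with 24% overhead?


Effective throughput = 10000 * (1 - 24/100) = 7600 Mbps
File size in Mb = 29 * 8 = 232 Mb
Time = 232 / 7600
Time = 0.0305 seconds


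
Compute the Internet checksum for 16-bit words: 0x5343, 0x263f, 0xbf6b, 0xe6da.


Sum all words (with carry folding):
+ 0x5343 = 0x5343
+ 0x263f = 0x7982
+ 0xbf6b = 0x38ee
+ 0xe6da = 0x1fc9
One's complement: ~0x1fc9
Checksum = 0xe036


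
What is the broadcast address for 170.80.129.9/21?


Network: 170.80.128.0/21
Host bits = 11
Set all host bits to 1:
Broadcast: 170.80.135.255


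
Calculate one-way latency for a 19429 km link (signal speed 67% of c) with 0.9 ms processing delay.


Speed = 0.67 * 3e5 km/s = 201000 km/s
Propagation delay = 19429 / 201000 = 0.0967 s = 96.6617 ms
Processing delay = 0.9 ms
Total one-way latency = 97.5617 ms


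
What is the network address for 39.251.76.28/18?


IP:   00100111.11111011.01001100.00011100
Mask: 11111111.11111111.11000000.00000000
AND operation:
Net:  00100111.11111011.01000000.00000000
Network: 39.251.64.0/18


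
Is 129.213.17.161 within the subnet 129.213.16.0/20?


Subnet network: 129.213.16.0
Test IP AND mask: 129.213.16.0
Yes, 129.213.17.161 is in 129.213.16.0/20


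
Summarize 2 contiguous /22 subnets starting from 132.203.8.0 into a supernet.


Original prefix: /22
Number of subnets: 2 = 2^1
New prefix = 22 - 1 = 21
Supernet: 132.203.8.0/21


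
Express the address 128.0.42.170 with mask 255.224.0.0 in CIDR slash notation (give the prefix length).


Binary: 11111111.11100000.00000000.00000000
Count leading 1s
Prefix: /11


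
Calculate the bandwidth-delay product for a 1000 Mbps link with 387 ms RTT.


BDP = bandwidth * RTT
= 1000 Mbps * 387 ms
= 1000 * 1e6 * 387 / 1000 bits
= 387000000 bits
= 48375000 bytes
= 47241.2109 KB
BDP = 387000000 bits (48375000 bytes)


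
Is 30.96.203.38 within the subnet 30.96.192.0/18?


Subnet network: 30.96.192.0
Test IP AND mask: 30.96.192.0
Yes, 30.96.203.38 is in 30.96.192.0/18


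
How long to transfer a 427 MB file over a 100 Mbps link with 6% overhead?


Effective throughput = 100 * (1 - 6/100) = 94 Mbps
File size in Mb = 427 * 8 = 3416 Mb
Time = 3416 / 94
Time = 36.3404 seconds


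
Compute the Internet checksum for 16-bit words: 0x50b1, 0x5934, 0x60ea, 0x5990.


Sum all words (with carry folding):
+ 0x50b1 = 0x50b1
+ 0x5934 = 0xa9e5
+ 0x60ea = 0x0ad0
+ 0x5990 = 0x6460
One's complement: ~0x6460
Checksum = 0x9b9f


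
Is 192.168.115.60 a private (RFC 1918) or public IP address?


RFC 1918 private ranges:
  10.0.0.0/8 (10.0.0.0 - 10.255.255.255)
  172.16.0.0/12 (172.16.0.0 - 172.31.255.255)
  192.168.0.0/16 (192.168.0.0 - 192.168.255.255)
Private (in 192.168.0.0/16)


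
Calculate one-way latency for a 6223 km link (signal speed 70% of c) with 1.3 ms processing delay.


Speed = 0.7 * 3e5 km/s = 210000 km/s
Propagation delay = 6223 / 210000 = 0.0296 s = 29.6333 ms
Processing delay = 1.3 ms
Total one-way latency = 30.9333 ms


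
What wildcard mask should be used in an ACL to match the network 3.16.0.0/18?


Subnet mask: 255.255.192.0
Wildcard = 255.255.255.255 - subnet mask
255 - 255 = 0
255 - 255 = 0
255 - 192 = 63
255 - 0 = 255
Wildcard: 0.0.63.255


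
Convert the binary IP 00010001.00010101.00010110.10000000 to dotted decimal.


00010001 = 17
00010101 = 21
00010110 = 22
10000000 = 128
IP: 17.21.22.128


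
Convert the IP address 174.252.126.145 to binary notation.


174 = 10101110
252 = 11111100
126 = 01111110
145 = 10010001
Binary: 10101110.11111100.01111110.10010001


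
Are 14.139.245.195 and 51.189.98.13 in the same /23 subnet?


Mask: 255.255.254.0
14.139.245.195 AND mask = 14.139.244.0
51.189.98.13 AND mask = 51.189.98.0
No, different subnets (14.139.244.0 vs 51.189.98.0)


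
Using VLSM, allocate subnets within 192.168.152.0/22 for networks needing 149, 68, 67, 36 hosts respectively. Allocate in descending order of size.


149 hosts -> /24 (254 usable): 192.168.152.0/24
68 hosts -> /25 (126 usable): 192.168.153.0/25
67 hosts -> /25 (126 usable): 192.168.153.128/25
36 hosts -> /26 (62 usable): 192.168.154.0/26
Allocation: 192.168.152.0/24 (149 hosts, 254 usable); 192.168.153.0/25 (68 hosts, 126 usable); 192.168.153.128/25 (67 hosts, 126 usable); 192.168.154.0/26 (36 hosts, 62 usable)


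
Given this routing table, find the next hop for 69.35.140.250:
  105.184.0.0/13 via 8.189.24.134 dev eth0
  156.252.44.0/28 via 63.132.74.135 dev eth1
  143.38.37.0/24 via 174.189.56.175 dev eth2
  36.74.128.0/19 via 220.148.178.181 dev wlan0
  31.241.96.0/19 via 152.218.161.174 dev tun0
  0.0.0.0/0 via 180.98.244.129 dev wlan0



Longest prefix match for 69.35.140.250:
  /13 105.184.0.0: no
  /28 156.252.44.0: no
  /24 143.38.37.0: no
  /19 36.74.128.0: no
  /19 31.241.96.0: no
  /0 0.0.0.0: MATCH
Selected: next-hop 180.98.244.129 via wlan0 (matched /0)


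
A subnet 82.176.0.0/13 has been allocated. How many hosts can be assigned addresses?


Host bits = 32 - 13 = 19
Total addresses = 2^19 = 524288
Usable = total - 2 (network and broadcast)
Usable hosts: 524286


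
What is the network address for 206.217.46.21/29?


IP:   11001110.11011001.00101110.00010101
Mask: 11111111.11111111.11111111.11111000
AND operation:
Net:  11001110.11011001.00101110.00010000
Network: 206.217.46.16/29


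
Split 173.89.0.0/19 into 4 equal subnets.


New prefix = 19 + 2 = 21
Each subnet has 2048 addresses
  173.89.0.0/21
  173.89.8.0/21
  173.89.16.0/21
  173.89.24.0/21
Subnets: 173.89.0.0/21, 173.89.8.0/21, 173.89.16.0/21, 173.89.24.0/21


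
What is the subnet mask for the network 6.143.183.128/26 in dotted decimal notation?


/26 means 26 network bits, 6 host bits
Binary: 11111111111111111111111111000000
Mask: 255.255.255.192


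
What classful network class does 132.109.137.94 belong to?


First octet: 132
Binary: 10000100
10xxxxxx -> Class B (128-191)
Class B, default mask 255.255.0.0 (/16)


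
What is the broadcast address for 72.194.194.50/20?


Network: 72.194.192.0/20
Host bits = 12
Set all host bits to 1:
Broadcast: 72.194.207.255


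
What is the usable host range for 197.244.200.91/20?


Network: 197.244.192.0
Broadcast: 197.244.207.255
First usable = network + 1
Last usable = broadcast - 1
Range: 197.244.192.1 to 197.244.207.254


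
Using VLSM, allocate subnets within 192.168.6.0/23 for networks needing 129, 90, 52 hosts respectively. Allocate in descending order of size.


129 hosts -> /24 (254 usable): 192.168.6.0/24
90 hosts -> /25 (126 usable): 192.168.7.0/25
52 hosts -> /26 (62 usable): 192.168.7.128/26
Allocation: 192.168.6.0/24 (129 hosts, 254 usable); 192.168.7.0/25 (90 hosts, 126 usable); 192.168.7.128/26 (52 hosts, 62 usable)


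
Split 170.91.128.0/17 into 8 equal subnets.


New prefix = 17 + 3 = 20
Each subnet has 4096 addresses
  170.91.128.0/20
  170.91.144.0/20
  170.91.160.0/20
  170.91.176.0/20
  170.91.192.0/20
  170.91.208.0/20
  170.91.224.0/20
  170.91.240.0/20
Subnets: 170.91.128.0/20, 170.91.144.0/20, 170.91.160.0/20, 170.91.176.0/20, 170.91.192.0/20, 170.91.208.0/20, 170.91.224.0/20, 170.91.240.0/20


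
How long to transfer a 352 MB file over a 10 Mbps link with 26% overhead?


Effective throughput = 10 * (1 - 26/100) = 7.4 Mbps
File size in Mb = 352 * 8 = 2816 Mb
Time = 2816 / 7.4
Time = 380.5405 seconds


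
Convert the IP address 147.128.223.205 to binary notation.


147 = 10010011
128 = 10000000
223 = 11011111
205 = 11001101
Binary: 10010011.10000000.11011111.11001101


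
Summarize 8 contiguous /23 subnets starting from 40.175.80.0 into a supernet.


Original prefix: /23
Number of subnets: 8 = 2^3
New prefix = 23 - 3 = 20
Supernet: 40.175.80.0/20


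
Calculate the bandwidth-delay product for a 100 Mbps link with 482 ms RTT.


BDP = bandwidth * RTT
= 100 Mbps * 482 ms
= 100 * 1e6 * 482 / 1000 bits
= 48200000 bits
= 6025000 bytes
= 5883.7891 KB
BDP = 48200000 bits (6025000 bytes)


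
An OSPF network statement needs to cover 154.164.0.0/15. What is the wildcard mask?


Subnet mask: 255.254.0.0
Wildcard = 255.255.255.255 - subnet mask
255 - 255 = 0
255 - 254 = 1
255 - 0 = 255
255 - 0 = 255
Wildcard: 0.1.255.255


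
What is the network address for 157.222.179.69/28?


IP:   10011101.11011110.10110011.01000101
Mask: 11111111.11111111.11111111.11110000
AND operation:
Net:  10011101.11011110.10110011.01000000
Network: 157.222.179.64/28


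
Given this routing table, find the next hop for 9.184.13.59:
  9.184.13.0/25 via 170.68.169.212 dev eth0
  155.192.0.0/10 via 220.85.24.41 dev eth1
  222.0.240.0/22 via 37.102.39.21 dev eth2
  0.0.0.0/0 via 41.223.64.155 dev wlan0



Longest prefix match for 9.184.13.59:
  /25 9.184.13.0: MATCH
  /10 155.192.0.0: no
  /22 222.0.240.0: no
  /0 0.0.0.0: MATCH
Selected: next-hop 170.68.169.212 via eth0 (matched /25)


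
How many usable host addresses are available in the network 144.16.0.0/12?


Host bits = 32 - 12 = 20
Total addresses = 2^20 = 1048576
Usable = total - 2 (network and broadcast)
Usable hosts: 1048574


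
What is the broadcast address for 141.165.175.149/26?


Network: 141.165.175.128/26
Host bits = 6
Set all host bits to 1:
Broadcast: 141.165.175.191


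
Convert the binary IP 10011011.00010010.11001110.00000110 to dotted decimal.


10011011 = 155
00010010 = 18
11001110 = 206
00000110 = 6
IP: 155.18.206.6


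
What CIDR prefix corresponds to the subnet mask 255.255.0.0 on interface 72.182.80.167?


Binary: 11111111.11111111.00000000.00000000
Count leading 1s
Prefix: /16


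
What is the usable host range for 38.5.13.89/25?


Network: 38.5.13.0
Broadcast: 38.5.13.127
First usable = network + 1
Last usable = broadcast - 1
Range: 38.5.13.1 to 38.5.13.126


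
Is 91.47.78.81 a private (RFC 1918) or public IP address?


RFC 1918 private ranges:
  10.0.0.0/8 (10.0.0.0 - 10.255.255.255)
  172.16.0.0/12 (172.16.0.0 - 172.31.255.255)
  192.168.0.0/16 (192.168.0.0 - 192.168.255.255)
Public (not in any RFC 1918 range)


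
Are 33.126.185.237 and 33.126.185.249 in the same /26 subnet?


Mask: 255.255.255.192
33.126.185.237 AND mask = 33.126.185.192
33.126.185.249 AND mask = 33.126.185.192
Yes, same subnet (33.126.185.192)


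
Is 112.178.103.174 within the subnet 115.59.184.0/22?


Subnet network: 115.59.184.0
Test IP AND mask: 112.178.100.0
No, 112.178.103.174 is not in 115.59.184.0/22


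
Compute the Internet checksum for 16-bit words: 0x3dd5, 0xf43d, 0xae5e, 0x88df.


Sum all words (with carry folding):
+ 0x3dd5 = 0x3dd5
+ 0xf43d = 0x3213
+ 0xae5e = 0xe071
+ 0x88df = 0x6951
One's complement: ~0x6951
Checksum = 0x96ae


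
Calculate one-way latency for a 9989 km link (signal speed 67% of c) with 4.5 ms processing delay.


Speed = 0.67 * 3e5 km/s = 201000 km/s
Propagation delay = 9989 / 201000 = 0.0497 s = 49.6965 ms
Processing delay = 4.5 ms
Total one-way latency = 54.1965 ms


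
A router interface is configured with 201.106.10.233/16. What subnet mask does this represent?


/16 means 16 network bits, 16 host bits
Binary: 11111111111111110000000000000000
Mask: 255.255.0.0


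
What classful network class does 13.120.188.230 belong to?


First octet: 13
Binary: 00001101
0xxxxxxx -> Class A (1-126)
Class A, default mask 255.0.0.0 (/8)


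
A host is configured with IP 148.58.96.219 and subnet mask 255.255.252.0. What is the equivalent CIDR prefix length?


Binary: 11111111.11111111.11111100.00000000
Count leading 1s
Prefix: /22


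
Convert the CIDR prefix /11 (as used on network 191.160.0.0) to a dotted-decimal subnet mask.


/11 means 11 network bits, 21 host bits
Binary: 11111111111000000000000000000000
Mask: 255.224.0.0


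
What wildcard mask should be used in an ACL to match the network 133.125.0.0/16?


Subnet mask: 255.255.0.0
Wildcard = 255.255.255.255 - subnet mask
255 - 255 = 0
255 - 255 = 0
255 - 0 = 255
255 - 0 = 255
Wildcard: 0.0.255.255


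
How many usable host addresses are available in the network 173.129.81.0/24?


Host bits = 32 - 24 = 8
Total addresses = 2^8 = 256
Usable = total - 2 (network and broadcast)
Usable hosts: 254


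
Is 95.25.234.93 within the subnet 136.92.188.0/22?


Subnet network: 136.92.188.0
Test IP AND mask: 95.25.232.0
No, 95.25.234.93 is not in 136.92.188.0/22


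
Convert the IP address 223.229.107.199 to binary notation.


223 = 11011111
229 = 11100101
107 = 01101011
199 = 11000111
Binary: 11011111.11100101.01101011.11000111


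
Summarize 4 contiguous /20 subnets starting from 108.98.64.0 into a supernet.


Original prefix: /20
Number of subnets: 4 = 2^2
New prefix = 20 - 2 = 18
Supernet: 108.98.64.0/18


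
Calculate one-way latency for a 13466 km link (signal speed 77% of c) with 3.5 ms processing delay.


Speed = 0.77 * 3e5 km/s = 231000 km/s
Propagation delay = 13466 / 231000 = 0.0583 s = 58.2944 ms
Processing delay = 3.5 ms
Total one-way latency = 61.7944 ms


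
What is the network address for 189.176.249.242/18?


IP:   10111101.10110000.11111001.11110010
Mask: 11111111.11111111.11000000.00000000
AND operation:
Net:  10111101.10110000.11000000.00000000
Network: 189.176.192.0/18


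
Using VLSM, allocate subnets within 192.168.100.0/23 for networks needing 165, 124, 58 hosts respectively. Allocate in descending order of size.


165 hosts -> /24 (254 usable): 192.168.100.0/24
124 hosts -> /25 (126 usable): 192.168.101.0/25
58 hosts -> /26 (62 usable): 192.168.101.128/26
Allocation: 192.168.100.0/24 (165 hosts, 254 usable); 192.168.101.0/25 (124 hosts, 126 usable); 192.168.101.128/26 (58 hosts, 62 usable)


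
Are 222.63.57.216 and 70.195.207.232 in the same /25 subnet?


Mask: 255.255.255.128
222.63.57.216 AND mask = 222.63.57.128
70.195.207.232 AND mask = 70.195.207.128
No, different subnets (222.63.57.128 vs 70.195.207.128)


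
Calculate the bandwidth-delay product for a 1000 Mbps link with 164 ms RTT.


BDP = bandwidth * RTT
= 1000 Mbps * 164 ms
= 1000 * 1e6 * 164 / 1000 bits
= 164000000 bits
= 20500000 bytes
= 20019.5312 KB
BDP = 164000000 bits (20500000 bytes)


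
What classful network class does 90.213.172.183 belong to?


First octet: 90
Binary: 01011010
0xxxxxxx -> Class A (1-126)
Class A, default mask 255.0.0.0 (/8)


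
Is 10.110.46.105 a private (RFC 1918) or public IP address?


RFC 1918 private ranges:
  10.0.0.0/8 (10.0.0.0 - 10.255.255.255)
  172.16.0.0/12 (172.16.0.0 - 172.31.255.255)
  192.168.0.0/16 (192.168.0.0 - 192.168.255.255)
Private (in 10.0.0.0/8)


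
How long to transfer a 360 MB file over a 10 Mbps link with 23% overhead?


Effective throughput = 10 * (1 - 23/100) = 7.7 Mbps
File size in Mb = 360 * 8 = 2880 Mb
Time = 2880 / 7.7
Time = 374.026 seconds


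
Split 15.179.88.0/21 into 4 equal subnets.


New prefix = 21 + 2 = 23
Each subnet has 512 addresses
  15.179.88.0/23
  15.179.90.0/23
  15.179.92.0/23
  15.179.94.0/23
Subnets: 15.179.88.0/23, 15.179.90.0/23, 15.179.92.0/23, 15.179.94.0/23


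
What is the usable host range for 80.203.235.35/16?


Network: 80.203.0.0
Broadcast: 80.203.255.255
First usable = network + 1
Last usable = broadcast - 1
Range: 80.203.0.1 to 80.203.255.254


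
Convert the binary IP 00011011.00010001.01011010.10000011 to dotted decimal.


00011011 = 27
00010001 = 17
01011010 = 90
10000011 = 131
IP: 27.17.90.131


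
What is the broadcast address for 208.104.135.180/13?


Network: 208.104.0.0/13
Host bits = 19
Set all host bits to 1:
Broadcast: 208.111.255.255


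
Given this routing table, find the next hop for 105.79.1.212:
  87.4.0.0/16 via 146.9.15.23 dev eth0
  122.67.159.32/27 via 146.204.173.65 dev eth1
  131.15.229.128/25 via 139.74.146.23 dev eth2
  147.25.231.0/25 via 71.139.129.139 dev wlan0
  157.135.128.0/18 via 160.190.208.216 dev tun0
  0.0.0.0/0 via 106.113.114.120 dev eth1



Longest prefix match for 105.79.1.212:
  /16 87.4.0.0: no
  /27 122.67.159.32: no
  /25 131.15.229.128: no
  /25 147.25.231.0: no
  /18 157.135.128.0: no
  /0 0.0.0.0: MATCH
Selected: next-hop 106.113.114.120 via eth1 (matched /0)


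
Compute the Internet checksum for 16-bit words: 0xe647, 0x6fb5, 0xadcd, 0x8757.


Sum all words (with carry folding):
+ 0xe647 = 0xe647
+ 0x6fb5 = 0x55fd
+ 0xadcd = 0x03cb
+ 0x8757 = 0x8b22
One's complement: ~0x8b22
Checksum = 0x74dd


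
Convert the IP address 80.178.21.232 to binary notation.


80 = 01010000
178 = 10110010
21 = 00010101
232 = 11101000
Binary: 01010000.10110010.00010101.11101000


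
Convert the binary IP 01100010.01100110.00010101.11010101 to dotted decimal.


01100010 = 98
01100110 = 102
00010101 = 21
11010101 = 213
IP: 98.102.21.213


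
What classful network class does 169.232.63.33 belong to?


First octet: 169
Binary: 10101001
10xxxxxx -> Class B (128-191)
Class B, default mask 255.255.0.0 (/16)


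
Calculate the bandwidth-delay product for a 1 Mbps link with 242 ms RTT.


BDP = bandwidth * RTT
= 1 Mbps * 242 ms
= 1 * 1e6 * 242 / 1000 bits
= 242000 bits
= 30250 bytes
= 29.541 KB
BDP = 242000 bits (30250 bytes)


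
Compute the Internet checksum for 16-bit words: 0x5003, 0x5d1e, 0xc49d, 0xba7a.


Sum all words (with carry folding):
+ 0x5003 = 0x5003
+ 0x5d1e = 0xad21
+ 0xc49d = 0x71bf
+ 0xba7a = 0x2c3a
One's complement: ~0x2c3a
Checksum = 0xd3c5


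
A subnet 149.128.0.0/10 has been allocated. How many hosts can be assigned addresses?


Host bits = 32 - 10 = 22
Total addresses = 2^22 = 4194304
Usable = total - 2 (network and broadcast)
Usable hosts: 4194302


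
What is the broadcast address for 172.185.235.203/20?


Network: 172.185.224.0/20
Host bits = 12
Set all host bits to 1:
Broadcast: 172.185.239.255


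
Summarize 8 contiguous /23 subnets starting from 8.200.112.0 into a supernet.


Original prefix: /23
Number of subnets: 8 = 2^3
New prefix = 23 - 3 = 20
Supernet: 8.200.112.0/20


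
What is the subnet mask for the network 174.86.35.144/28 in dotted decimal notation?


/28 means 28 network bits, 4 host bits
Binary: 11111111111111111111111111110000
Mask: 255.255.255.240


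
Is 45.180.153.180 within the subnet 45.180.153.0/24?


Subnet network: 45.180.153.0
Test IP AND mask: 45.180.153.0
Yes, 45.180.153.180 is in 45.180.153.0/24


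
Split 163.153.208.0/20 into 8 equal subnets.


New prefix = 20 + 3 = 23
Each subnet has 512 addresses
  163.153.208.0/23
  163.153.210.0/23
  163.153.212.0/23
  163.153.214.0/23
  163.153.216.0/23
  163.153.218.0/23
  163.153.220.0/23
  163.153.222.0/23
Subnets: 163.153.208.0/23, 163.153.210.0/23, 163.153.212.0/23, 163.153.214.0/23, 163.153.216.0/23, 163.153.218.0/23, 163.153.220.0/23, 163.153.222.0/23


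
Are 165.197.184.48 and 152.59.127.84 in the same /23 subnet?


Mask: 255.255.254.0
165.197.184.48 AND mask = 165.197.184.0
152.59.127.84 AND mask = 152.59.126.0
No, different subnets (165.197.184.0 vs 152.59.126.0)


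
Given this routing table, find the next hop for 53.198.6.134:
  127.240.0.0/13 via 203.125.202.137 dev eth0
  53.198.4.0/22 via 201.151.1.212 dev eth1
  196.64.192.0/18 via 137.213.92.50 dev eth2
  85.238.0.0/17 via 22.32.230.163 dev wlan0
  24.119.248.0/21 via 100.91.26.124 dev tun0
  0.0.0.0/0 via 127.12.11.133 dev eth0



Longest prefix match for 53.198.6.134:
  /13 127.240.0.0: no
  /22 53.198.4.0: MATCH
  /18 196.64.192.0: no
  /17 85.238.0.0: no
  /21 24.119.248.0: no
  /0 0.0.0.0: MATCH
Selected: next-hop 201.151.1.212 via eth1 (matched /22)


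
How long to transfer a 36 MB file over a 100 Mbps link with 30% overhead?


Effective throughput = 100 * (1 - 30/100) = 70 Mbps
File size in Mb = 36 * 8 = 288 Mb
Time = 288 / 70
Time = 4.1143 seconds


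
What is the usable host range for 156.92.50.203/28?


Network: 156.92.50.192
Broadcast: 156.92.50.207
First usable = network + 1
Last usable = broadcast - 1
Range: 156.92.50.193 to 156.92.50.206


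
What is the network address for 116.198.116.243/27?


IP:   01110100.11000110.01110100.11110011
Mask: 11111111.11111111.11111111.11100000
AND operation:
Net:  01110100.11000110.01110100.11100000
Network: 116.198.116.224/27


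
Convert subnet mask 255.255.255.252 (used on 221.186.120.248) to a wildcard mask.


Subnet mask: 255.255.255.252
Wildcard = 255.255.255.255 - subnet mask
255 - 255 = 0
255 - 255 = 0
255 - 255 = 0
255 - 252 = 3
Wildcard: 0.0.0.3


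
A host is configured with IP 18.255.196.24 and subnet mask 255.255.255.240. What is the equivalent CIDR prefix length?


Binary: 11111111.11111111.11111111.11110000
Count leading 1s
Prefix: /28


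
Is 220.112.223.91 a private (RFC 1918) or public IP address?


RFC 1918 private ranges:
  10.0.0.0/8 (10.0.0.0 - 10.255.255.255)
  172.16.0.0/12 (172.16.0.0 - 172.31.255.255)
  192.168.0.0/16 (192.168.0.0 - 192.168.255.255)
Public (not in any RFC 1918 range)


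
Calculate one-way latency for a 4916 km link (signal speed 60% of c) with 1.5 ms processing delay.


Speed = 0.6 * 3e5 km/s = 180000 km/s
Propagation delay = 4916 / 180000 = 0.0273 s = 27.3111 ms
Processing delay = 1.5 ms
Total one-way latency = 28.8111 ms
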